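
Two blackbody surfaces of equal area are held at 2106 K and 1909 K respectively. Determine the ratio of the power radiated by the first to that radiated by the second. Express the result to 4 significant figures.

P₁/P₂ ≈ 1.481

With equal areas, P₁/P₂ = (T₁/T₂)⁴ = (2106/1909)⁴ = 1.481.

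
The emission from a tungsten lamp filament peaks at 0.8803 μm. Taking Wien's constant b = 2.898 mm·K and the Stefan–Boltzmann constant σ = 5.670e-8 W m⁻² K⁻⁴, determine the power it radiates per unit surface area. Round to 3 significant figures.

I ≈ 6.66×10⁶ W/m²

Wien's law: T = b/λ_max = 2.898×10⁻³/8.803×10⁻⁷ = 3292.06 K.
Then I = σT⁴ = 5.670×10⁻⁸×(3292.06)⁴ = 6.66×10⁶ W/m².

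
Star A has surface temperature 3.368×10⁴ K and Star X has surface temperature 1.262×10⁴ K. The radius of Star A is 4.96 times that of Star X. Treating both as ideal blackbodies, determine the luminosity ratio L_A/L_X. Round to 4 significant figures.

L ∝ R²T⁴, so L_A/L_X = (R_A/R_X)²(T_A/T_X)⁴ = (4.96)² × (3.368×10⁴/1.262×10⁴)⁴ = 24.6016 × 50.7284 = 1248.

L_A/L_X ≈ 1248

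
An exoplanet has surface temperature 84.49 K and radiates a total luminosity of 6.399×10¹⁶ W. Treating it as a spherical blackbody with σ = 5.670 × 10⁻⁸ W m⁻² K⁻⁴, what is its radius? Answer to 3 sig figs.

L = 4πR²σT⁴ ⇒ R = √(L/(4πσT⁴)).
σT⁴ = 2.88938 W/m², so R = √(6.399×10¹⁶/(4π×2.88938)) = 4.20×10⁷ m.

R ≈ 4.20×10⁷ m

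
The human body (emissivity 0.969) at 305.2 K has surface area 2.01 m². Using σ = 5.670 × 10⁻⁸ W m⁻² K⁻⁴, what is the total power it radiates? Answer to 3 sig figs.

Area A = 2.01 m².
P = εσAT⁴ = 0.969 × 5.670×10⁻⁸ × 2.01 × (305.2)⁴ = 958 W.

P ≈ 958 W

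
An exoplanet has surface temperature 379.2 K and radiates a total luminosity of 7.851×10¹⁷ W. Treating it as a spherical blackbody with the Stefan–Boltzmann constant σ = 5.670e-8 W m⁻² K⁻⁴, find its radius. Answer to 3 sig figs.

R ≈ 7.30×10⁶ m

L = 4πR²σT⁴ ⇒ R = √(L/(4πσT⁴)).
σT⁴ = 1172.35 W/m², so R = √(7.851×10¹⁷/(4π×1172.35)) = 7.30×10⁶ m.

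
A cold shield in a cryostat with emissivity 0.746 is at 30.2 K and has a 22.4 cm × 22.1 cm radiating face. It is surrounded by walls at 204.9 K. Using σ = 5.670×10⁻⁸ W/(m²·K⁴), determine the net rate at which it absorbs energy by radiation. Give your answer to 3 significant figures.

Net gain ≈ 3.69 W

Area A = 0.224 × 0.221 = 0.049504 m².
Net radiated power P_net = εσA(T⁴ − T₀⁴) = 0.746×5.670×10⁻⁸×0.049504×(30.2⁴ − 204.9⁴).
T⁴ − T₀⁴ = 8.31817×10⁵ − 1.76266×10⁹ = -1.76183×10⁹ K⁴, so P_net = -3.69 W — negative, meaning a net gain of 3.69 W.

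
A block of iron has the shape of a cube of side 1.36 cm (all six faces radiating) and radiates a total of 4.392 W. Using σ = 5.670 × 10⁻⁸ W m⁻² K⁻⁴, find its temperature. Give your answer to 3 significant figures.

T ≈ 514 K

Area A = 6s² = 6×(0.0136 m)² = 1.10976×10⁻³ m².
P = σAT⁴ ⇒ T = (P/(σA))^(1/4) = (4.392/(5.670×10⁻⁸×1.10976×10⁻³))^(1/4) = 514 K.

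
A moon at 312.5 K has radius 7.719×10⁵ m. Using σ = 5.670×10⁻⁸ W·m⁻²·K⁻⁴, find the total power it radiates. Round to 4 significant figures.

P ≈ 4.049×10¹⁵ W

Surface area A = 4πR² = 4π(7.719×10⁵ m)² = 7.48742×10¹² m².
P = σAT⁴ = 5.670×10⁻⁸ × 7.48742×10¹² × (312.5)⁴ = 4.049×10¹⁵ W.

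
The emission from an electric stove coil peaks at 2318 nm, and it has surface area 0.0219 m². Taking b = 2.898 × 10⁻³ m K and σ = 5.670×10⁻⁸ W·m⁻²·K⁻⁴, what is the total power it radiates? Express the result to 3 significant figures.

Wien's law: T = b/λ_max = 2.898×10⁻³/2.318×10⁻⁶ = 1250.22 K.
Area A = 0.0219 m².
Then P = σAT⁴ = 5.670×10⁻⁸×0.0219×(1250.22)⁴ = 3.03×10³ W.

P ≈ 3.03×10³ W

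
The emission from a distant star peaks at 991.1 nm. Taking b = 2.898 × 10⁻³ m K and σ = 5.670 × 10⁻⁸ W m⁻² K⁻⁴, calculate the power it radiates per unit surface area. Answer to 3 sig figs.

Wien's law: T = b/λ_max = 2.898×10⁻³/9.911×10⁻⁷ = 2924.02 K.
Then I = σT⁴ = 5.670×10⁻⁸×(2924.02)⁴ = 4.14×10⁶ W/m².

I ≈ 4.14×10⁶ W/m²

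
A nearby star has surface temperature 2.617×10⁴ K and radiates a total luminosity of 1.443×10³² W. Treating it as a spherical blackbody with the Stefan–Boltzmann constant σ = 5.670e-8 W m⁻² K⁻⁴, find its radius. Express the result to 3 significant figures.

L = 4πR²σT⁴ ⇒ R = √(L/(4πσT⁴)).
σT⁴ = 2.65949×10¹⁰ W/m², so R = √(1.443×10³²/(4π×2.65949×10¹⁰)) = 2.08×10¹⁰ m.

R ≈ 2.08×10¹⁰ m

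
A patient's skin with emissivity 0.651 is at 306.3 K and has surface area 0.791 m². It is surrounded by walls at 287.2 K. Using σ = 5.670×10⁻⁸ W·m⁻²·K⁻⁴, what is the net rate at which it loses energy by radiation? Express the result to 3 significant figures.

Area A = 0.791 m².
Net radiated power P_net = εσA(T⁴ − T₀⁴) = 0.651×5.670×10⁻⁸×0.791×(306.3⁴ − 287.2⁴).
T⁴ − T₀⁴ = 8.80213×10⁹ − 6.80358×10⁹ = 1.99855×10⁹ K⁴, so P_net = 58.4 W.

Net loss ≈ 58.4 W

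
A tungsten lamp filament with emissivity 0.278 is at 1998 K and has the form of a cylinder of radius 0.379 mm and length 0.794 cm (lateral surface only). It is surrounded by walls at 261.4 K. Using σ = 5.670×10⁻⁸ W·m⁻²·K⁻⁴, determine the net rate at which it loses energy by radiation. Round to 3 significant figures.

Lateral area A = 2πrL = 2π×3.79×10⁻⁴×7.94×10⁻³ = 1.89077×10⁻⁵ m².
Net radiated power P_net = εσA(T⁴ − T₀⁴) = 0.278×5.670×10⁻⁸×1.89077×10⁻⁵×(1998⁴ − 261.4⁴).
T⁴ − T₀⁴ = 1.59361×10¹³ − 4.66898×10⁹ = 1.59314×10¹³ K⁴, so P_net = 4.75 W.

Net loss ≈ 4.75 W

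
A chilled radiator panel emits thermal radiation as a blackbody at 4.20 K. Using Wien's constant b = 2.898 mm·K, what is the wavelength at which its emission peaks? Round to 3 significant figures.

Wien's displacement law: λ_max = b/T = (2.898×10⁻³ m·K)/(4.20 K) = 6.900×10⁻⁴ m.
That is 0.690 mm, in the infrared range.

λ_max ≈ 0.690 mm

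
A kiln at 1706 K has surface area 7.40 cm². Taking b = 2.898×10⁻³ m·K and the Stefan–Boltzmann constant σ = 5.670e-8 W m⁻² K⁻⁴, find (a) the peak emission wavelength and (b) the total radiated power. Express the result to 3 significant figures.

(a) λ_max = b/T = 2.898×10⁻³/1706 = 1.699×10⁻⁶ m = 1.70×10³ nm.
Area A = 7.40 cm² = 7.40×10⁻⁴ m².
(b) P = σAT⁴ = 5.670×10⁻⁸×7.40×10⁻⁴×(1706)⁴ = 355 W.

λ_max ≈ 1.70×10³ nm; P ≈ 355 W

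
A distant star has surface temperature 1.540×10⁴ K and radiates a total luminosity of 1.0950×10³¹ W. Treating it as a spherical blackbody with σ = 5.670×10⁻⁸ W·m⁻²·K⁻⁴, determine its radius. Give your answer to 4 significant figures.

L = 4πR²σT⁴ ⇒ R = √(L/(4πσT⁴)).
σT⁴ = 3.18908×10⁹ W/m², so R = √(1.0950×10³¹/(4π×3.18908×10⁹)) = 1.653×10¹⁰ m.

R ≈ 1.653×10¹⁰ m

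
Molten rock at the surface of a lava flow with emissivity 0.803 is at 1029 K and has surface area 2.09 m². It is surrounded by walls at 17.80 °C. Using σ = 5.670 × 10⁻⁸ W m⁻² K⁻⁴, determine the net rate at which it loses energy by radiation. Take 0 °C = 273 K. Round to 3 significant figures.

Net loss ≈ 1.06×10⁵ W

Surroundings: T = 17.80 °C + 273 = 290.80 K.
Area A = 2.09 m².
Net radiated power P_net = εσA(T⁴ − T₀⁴) = 0.803×5.670×10⁻⁸×2.09×(1029⁴ − 290.80⁴).
T⁴ − T₀⁴ = 1.12114×10¹² − 7.15118×10⁹ = 1.11399×10¹² K⁴, so P_net = 1.06×10⁵ W.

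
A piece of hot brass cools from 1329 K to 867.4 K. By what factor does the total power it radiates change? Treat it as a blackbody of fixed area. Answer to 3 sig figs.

P₂/P₁ ≈ 0.181

P ∝ T⁴, so P₂/P₁ = (T₂/T₁)⁴ = (867.4/1329)⁴ = (0.652671)⁴ = 0.181.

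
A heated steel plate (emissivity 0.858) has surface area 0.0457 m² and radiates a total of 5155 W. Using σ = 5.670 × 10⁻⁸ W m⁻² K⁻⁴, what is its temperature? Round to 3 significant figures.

Area A = 0.0457 m².
P = εσAT⁴ ⇒ T = (P/(εσA))^(1/4) = (5155/(0.858×5.670×10⁻⁸×0.0457))^(1/4) = 1.23×10³ K.

T ≈ 1.23×10³ K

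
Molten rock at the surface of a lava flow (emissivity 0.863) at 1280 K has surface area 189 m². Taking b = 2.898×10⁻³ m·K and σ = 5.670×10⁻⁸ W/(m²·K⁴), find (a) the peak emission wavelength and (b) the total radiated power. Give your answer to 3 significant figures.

λ_max ≈ 2.26 μm; P ≈ 2.48×10⁷ W

(a) λ_max = b/T = 2.898×10⁻³/1280 = 2.264×10⁻⁶ m = 2.26 μm.
Area A = 189 m².
(b) P = εσAT⁴ = 0.863×5.670×10⁻⁸×189×(1280)⁴ = 2.48×10⁷ W.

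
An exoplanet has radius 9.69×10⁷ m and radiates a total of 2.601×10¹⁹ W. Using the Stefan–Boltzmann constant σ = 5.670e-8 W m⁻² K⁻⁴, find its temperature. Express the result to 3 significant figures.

Surface area A = 4πR² = 4π(9.69×10⁷ m)² = 1.17993×10¹⁷ m².
P = σAT⁴ ⇒ T = (P/(σA))^(1/4) = (2.601×10¹⁹/(5.670×10⁻⁸×1.17993×10¹⁷))^(1/4) = 250 K.

T ≈ 250 K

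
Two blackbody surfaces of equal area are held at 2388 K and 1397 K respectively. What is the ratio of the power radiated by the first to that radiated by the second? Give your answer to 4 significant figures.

With equal areas, P₁/P₂ = (T₁/T₂)⁴ = (2388/1397)⁴ = 8.538.

P₁/P₂ ≈ 8.538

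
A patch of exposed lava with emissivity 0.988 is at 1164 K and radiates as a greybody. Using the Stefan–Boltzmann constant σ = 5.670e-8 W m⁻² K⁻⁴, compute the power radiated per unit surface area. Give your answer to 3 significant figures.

I ≈ 1.03×10⁵ W/m²

Stefan–Boltzmann: I = εσT⁴ = 0.988 × 5.670×10⁻⁸ × (1164)⁴ = 1.03×10⁵ W/m².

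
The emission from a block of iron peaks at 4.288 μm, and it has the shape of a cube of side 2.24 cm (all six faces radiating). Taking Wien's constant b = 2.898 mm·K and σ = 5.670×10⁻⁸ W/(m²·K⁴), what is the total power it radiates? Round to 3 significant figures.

Wien's law: T = b/λ_max = 2.898×10⁻³/4.288×10⁻⁶ = 675.840 K.
Area A = 6s² = 6×(0.0224 m)² = 3.01056×10⁻³ m².
Then P = σAT⁴ = 5.670×10⁻⁸×3.01056×10⁻³×(675.840)⁴ = 35.6 W.

P ≈ 35.6 W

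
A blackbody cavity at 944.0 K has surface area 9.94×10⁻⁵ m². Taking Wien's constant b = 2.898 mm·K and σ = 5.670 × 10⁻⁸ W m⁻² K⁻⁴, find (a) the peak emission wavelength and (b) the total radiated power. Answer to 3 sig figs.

λ_max ≈ 3.07 μm; P ≈ 4.48 W

(a) λ_max = b/T = 2.898×10⁻³/944.0 = 3.070×10⁻⁶ m = 3.07 μm.
Area A = 9.94×10⁻⁵ m².
(b) P = σAT⁴ = 5.670×10⁻⁸×9.94×10⁻⁵×(944.0)⁴ = 4.48 W.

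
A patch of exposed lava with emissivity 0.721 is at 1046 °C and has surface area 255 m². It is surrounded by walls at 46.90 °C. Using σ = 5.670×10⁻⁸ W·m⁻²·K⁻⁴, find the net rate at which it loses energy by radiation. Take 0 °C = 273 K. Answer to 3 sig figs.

T = 1046 °C + 273 = 1319 K.
Surroundings: T = 46.90 °C + 273 = 319.90 K.
Area A = 255 m².
Net radiated power P_net = εσA(T⁴ − T₀⁴) = 0.721×5.670×10⁻⁸×255×(1319⁴ − 319.90⁴).
T⁴ − T₀⁴ = 3.02677×10¹² − 1.04727×10¹⁰ = 3.01630×10¹² K⁴, so P_net = 3.14×10⁷ W.

Net loss ≈ 3.14×10⁷ W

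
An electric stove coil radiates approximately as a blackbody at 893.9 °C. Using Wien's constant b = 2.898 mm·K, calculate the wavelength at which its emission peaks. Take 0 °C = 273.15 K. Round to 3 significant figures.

T = 893.9 °C + 273.15 = 1167.05 K.
Wien's displacement law: λ_max = b/T = (2.898×10⁻³ m·K)/(1167.05 K) = 2.483×10⁻⁶ m.
That is 2.48×10³ nm, in the infrared range.

λ_max ≈ 2.48×10³ nm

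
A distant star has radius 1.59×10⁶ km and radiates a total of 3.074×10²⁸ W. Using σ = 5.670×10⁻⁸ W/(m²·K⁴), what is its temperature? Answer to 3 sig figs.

T ≈ 1.14×10⁴ K

Surface area A = 4πR² = 4π(1.59×10⁹ m)² = 3.17690×10¹⁹ m².
P = σAT⁴ ⇒ T = (P/(σA))^(1/4) = (3.074×10²⁸/(5.670×10⁻⁸×3.17690×10¹⁹))^(1/4) = 1.14×10⁴ K.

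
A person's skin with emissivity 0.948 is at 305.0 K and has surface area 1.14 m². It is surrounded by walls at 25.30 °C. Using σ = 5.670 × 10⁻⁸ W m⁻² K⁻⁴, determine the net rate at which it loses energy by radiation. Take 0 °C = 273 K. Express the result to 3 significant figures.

Net loss ≈ 45.1 W

Surroundings: T = 25.30 °C + 273 = 298.30 K.
Area A = 1.14 m².
Net radiated power P_net = εσA(T⁴ − T₀⁴) = 0.948×5.670×10⁻⁸×1.14×(305.0⁴ − 298.30⁴).
T⁴ − T₀⁴ = 8.65365×10⁹ − 7.91795×10⁹ = 7.35700×10⁸ K⁴, so P_net = 45.1 W.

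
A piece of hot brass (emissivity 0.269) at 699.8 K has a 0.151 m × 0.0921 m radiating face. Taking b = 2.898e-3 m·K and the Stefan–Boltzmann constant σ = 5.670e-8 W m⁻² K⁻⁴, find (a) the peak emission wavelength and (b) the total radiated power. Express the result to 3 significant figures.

λ_max ≈ 4.14 μm; P ≈ 50.9 W

(a) λ_max = b/T = 2.898×10⁻³/699.8 = 4.141×10⁻⁶ m = 4.14 μm.
Area A = 0.151 × 0.0921 = 0.0139071 m².
(b) P = εσAT⁴ = 0.269×5.670×10⁻⁸×0.0139071×(699.8)⁴ = 50.9 W.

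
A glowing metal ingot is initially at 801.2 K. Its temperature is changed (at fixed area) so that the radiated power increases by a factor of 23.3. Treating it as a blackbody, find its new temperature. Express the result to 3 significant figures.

T₂ ≈ 1.76×10³ K

P ∝ T⁴, so T₂/T₁ = (P₂/P₁)^(1/4) = (23.3)^(1/4) = 2.19705.
T₂ = 801.2 × 2.19705 = 1.76×10³ K.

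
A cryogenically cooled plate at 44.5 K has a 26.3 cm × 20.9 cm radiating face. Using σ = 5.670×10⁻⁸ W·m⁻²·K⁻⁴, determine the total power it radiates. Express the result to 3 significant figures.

P ≈ 0.0122 W

Area A = 0.263 × 0.209 = 0.054967 m².
P = σAT⁴ = 5.670×10⁻⁸ × 0.054967 × (44.5)⁴ = 0.0122 W.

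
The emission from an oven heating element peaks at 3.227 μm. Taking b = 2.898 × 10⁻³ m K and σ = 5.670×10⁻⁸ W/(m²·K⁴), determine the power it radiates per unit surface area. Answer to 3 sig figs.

Wien's law: T = b/λ_max = 2.898×10⁻³/3.227×10⁻⁶ = 898.048 K.
Then I = σT⁴ = 5.670×10⁻⁸×(898.048)⁴ = 3.69×10⁴ W/m².

I ≈ 3.69×10⁴ W/m²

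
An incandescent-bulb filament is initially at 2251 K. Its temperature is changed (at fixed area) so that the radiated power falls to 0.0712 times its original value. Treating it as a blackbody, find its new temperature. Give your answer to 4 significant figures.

T₂ ≈ 1163 K

P ∝ T⁴, so T₂/T₁ = (P₂/P₁)^(1/4) = (0.0712)^(1/4) = 0.516559.
T₂ = 2251 × 0.516559 = 1163 K.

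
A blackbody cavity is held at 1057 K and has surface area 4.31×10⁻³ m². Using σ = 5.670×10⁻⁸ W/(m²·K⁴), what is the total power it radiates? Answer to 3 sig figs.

P ≈ 305 W

Area A = 4.31×10⁻³ m².
P = σAT⁴ = 5.670×10⁻⁸ × 4.31×10⁻³ × (1057)⁴ = 305 W.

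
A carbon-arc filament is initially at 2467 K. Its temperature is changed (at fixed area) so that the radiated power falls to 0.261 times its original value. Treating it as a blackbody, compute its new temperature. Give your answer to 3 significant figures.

T₂ ≈ 1.76×10³ K

P ∝ T⁴, so T₂/T₁ = (P₂/P₁)^(1/4) = (0.261)^(1/4) = 0.714760.
T₂ = 2467 × 0.714760 = 1.76×10³ K.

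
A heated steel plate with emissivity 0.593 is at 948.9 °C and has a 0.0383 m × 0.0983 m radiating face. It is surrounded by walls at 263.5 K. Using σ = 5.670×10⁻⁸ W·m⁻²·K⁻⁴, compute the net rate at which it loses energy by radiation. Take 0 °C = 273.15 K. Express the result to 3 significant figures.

T = 948.9 °C + 273.15 = 1222.05 K.
Area A = 0.0383 × 0.0983 = 3.76489×10⁻³ m².
Net radiated power P_net = εσA(T⁴ − T₀⁴) = 0.593×5.670×10⁻⁸×3.76489×10⁻³×(1222.05⁴ − 263.5⁴).
T⁴ − T₀⁴ = 2.23026×10¹² − 4.82084×10⁹ = 2.22544×10¹² K⁴, so P_net = 282 W.

Net loss ≈ 282 W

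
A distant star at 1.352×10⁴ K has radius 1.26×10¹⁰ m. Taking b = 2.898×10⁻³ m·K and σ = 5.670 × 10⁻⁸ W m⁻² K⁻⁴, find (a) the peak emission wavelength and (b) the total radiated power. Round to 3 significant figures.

(a) λ_max = b/T = 2.898×10⁻³/1.352×10⁴ = 2.143×10⁻⁷ m = 214 nm.
Surface area A = 4πR² = 4π(1.26×10¹⁰ m)² = 1.99504×10²¹ m².
(b) P = σAT⁴ = 5.670×10⁻⁸×1.99504×10²¹×(1.352×10⁴)⁴ = 3.78×10³⁰ W.

λ_max ≈ 214 nm; P ≈ 3.78×10³⁰ W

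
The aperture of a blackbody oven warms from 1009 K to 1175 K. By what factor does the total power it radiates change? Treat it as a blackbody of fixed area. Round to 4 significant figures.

P ∝ T⁴, so P₂/P₁ = (T₂/T₁)⁴ = (1175/1009)⁴ = (1.16452)⁴ = 1.839.

P₂/P₁ ≈ 1.839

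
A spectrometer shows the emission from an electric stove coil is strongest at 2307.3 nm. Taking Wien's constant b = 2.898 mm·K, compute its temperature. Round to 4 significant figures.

T ≈ 1256 K

Wien's law gives T = b/λ_max = (2.898×10⁻³ m·K)/(2.3073×10⁻⁶ m) = 1256 K.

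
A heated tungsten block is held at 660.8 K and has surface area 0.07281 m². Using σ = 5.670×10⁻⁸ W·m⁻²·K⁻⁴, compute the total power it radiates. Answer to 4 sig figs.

Area A = 0.07281 m².
P = σAT⁴ = 5.670×10⁻⁸ × 0.07281 × (660.8)⁴ = 787.1 W.

P ≈ 787.1 W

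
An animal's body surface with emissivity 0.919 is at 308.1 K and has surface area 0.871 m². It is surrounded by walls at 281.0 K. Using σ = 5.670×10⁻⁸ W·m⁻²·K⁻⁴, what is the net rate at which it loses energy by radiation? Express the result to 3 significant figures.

Net loss ≈ 126 W

Area A = 0.871 m².
Net radiated power P_net = εσA(T⁴ − T₀⁴) = 0.919×5.670×10⁻⁸×0.871×(308.1⁴ − 281.0⁴).
T⁴ − T₀⁴ = 9.01087×10⁹ − 6.23484×10⁹ = 2.77603×10⁹ K⁴, so P_net = 126 W.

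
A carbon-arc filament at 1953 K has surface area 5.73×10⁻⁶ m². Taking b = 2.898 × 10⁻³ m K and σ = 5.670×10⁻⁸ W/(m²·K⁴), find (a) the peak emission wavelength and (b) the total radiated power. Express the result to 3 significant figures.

λ_max ≈ 1.48 μm; P ≈ 4.73 W

(a) λ_max = b/T = 2.898×10⁻³/1953 = 1.484×10⁻⁶ m = 1.48 μm.
Area A = 5.73×10⁻⁶ m².
(b) P = σAT⁴ = 5.670×10⁻⁸×5.73×10⁻⁶×(1953)⁴ = 4.73 W.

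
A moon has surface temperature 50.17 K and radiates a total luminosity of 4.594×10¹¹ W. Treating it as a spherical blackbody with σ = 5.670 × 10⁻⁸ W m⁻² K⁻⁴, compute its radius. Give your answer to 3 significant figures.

R ≈ 3.19×10⁵ m

L = 4πR²σT⁴ ⇒ R = √(L/(4πσT⁴)).
σT⁴ = 0.359219 W/m², so R = √(4.594×10¹¹/(4π×0.359219)) = 3.19×10⁵ m.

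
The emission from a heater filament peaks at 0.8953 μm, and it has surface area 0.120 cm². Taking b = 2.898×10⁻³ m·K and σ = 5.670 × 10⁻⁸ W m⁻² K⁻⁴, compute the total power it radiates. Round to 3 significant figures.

P ≈ 74.7 W

Wien's law: T = b/λ_max = 2.898×10⁻³/8.953×10⁻⁷ = 3236.90 K.
Area A = 0.120 cm² = 1.20×10⁻⁵ m².
Then P = σAT⁴ = 5.670×10⁻⁸×1.20×10⁻⁵×(3236.90)⁴ = 74.7 W.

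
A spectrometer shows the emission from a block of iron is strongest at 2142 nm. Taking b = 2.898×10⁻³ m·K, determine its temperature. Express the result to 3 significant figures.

Wien's law gives T = b/λ_max = (2.898×10⁻³ m·K)/(2.142×10⁻⁶ m) = 1.35×10³ K.

T ≈ 1.35×10³ K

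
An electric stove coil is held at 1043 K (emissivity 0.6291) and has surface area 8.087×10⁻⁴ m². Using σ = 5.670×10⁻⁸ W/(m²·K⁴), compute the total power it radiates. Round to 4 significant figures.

P ≈ 34.14 W

Area A = 8.087×10⁻⁴ m².
P = εσAT⁴ = 0.6291 × 5.670×10⁻⁸ × 8.087×10⁻⁴ × (1043)⁴ = 34.14 W.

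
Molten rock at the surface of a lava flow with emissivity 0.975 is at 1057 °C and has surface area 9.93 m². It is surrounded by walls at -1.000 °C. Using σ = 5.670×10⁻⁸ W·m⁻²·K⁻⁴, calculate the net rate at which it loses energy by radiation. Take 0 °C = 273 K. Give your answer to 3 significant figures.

T = 1057 °C + 273 = 1330 K.
Surroundings: T = -1.000 °C + 273 = 272.000 K.
Area A = 9.93 m².
Net radiated power P_net = εσA(T⁴ − T₀⁴) = 0.975×5.670×10⁻⁸×9.93×(1330⁴ − 272.000⁴).
T⁴ − T₀⁴ = 3.12901×10¹² − 5.47363×10⁹ = 3.12354×10¹² K⁴, so P_net = 1.71×10⁶ W.

Net loss ≈ 1.71×10⁶ W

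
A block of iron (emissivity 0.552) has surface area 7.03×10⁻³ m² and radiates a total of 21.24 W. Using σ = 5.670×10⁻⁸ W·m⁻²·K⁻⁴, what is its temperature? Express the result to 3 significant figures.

Area A = 7.03×10⁻³ m².
P = εσAT⁴ ⇒ T = (P/(εσA))^(1/4) = (21.24/(0.552×5.670×10⁻⁸×7.03×10⁻³))^(1/4) = 557 K.

T ≈ 557 K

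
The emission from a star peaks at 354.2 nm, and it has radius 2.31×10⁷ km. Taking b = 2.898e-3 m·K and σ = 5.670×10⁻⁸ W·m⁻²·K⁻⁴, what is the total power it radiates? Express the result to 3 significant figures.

Wien's law: T = b/λ_max = 2.898×10⁻³/3.542×10⁻⁷ = 8181.82 K.
Surface area A = 4πR² = 4π(2.31×10¹⁰ m)² = 6.70554×10²¹ m².
Then P = σAT⁴ = 5.670×10⁻⁸×6.70554×10²¹×(8181.82)⁴ = 1.70×10³⁰ W.

P ≈ 1.70×10³⁰ W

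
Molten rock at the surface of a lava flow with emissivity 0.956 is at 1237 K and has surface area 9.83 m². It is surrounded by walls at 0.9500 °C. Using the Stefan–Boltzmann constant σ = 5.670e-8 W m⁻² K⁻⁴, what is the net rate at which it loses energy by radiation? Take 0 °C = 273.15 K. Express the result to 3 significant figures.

Surroundings: T = 0.9500 °C + 273.15 = 274.1000 K.
Area A = 9.83 m².
Net radiated power P_net = εσA(T⁴ − T₀⁴) = 0.956×5.670×10⁻⁸×9.83×(1237⁴ − 274.1000⁴).
T⁴ − T₀⁴ = 2.34142×10¹² − 5.64464×10⁹ = 2.33578×10¹² K⁴, so P_net = 1.24×10⁶ W.

Net loss ≈ 1.24×10⁶ W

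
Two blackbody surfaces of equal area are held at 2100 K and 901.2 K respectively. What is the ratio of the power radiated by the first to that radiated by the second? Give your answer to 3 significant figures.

With equal areas, P₁/P₂ = (T₁/T₂)⁴ = (2100/901.2)⁴ = 29.5.

P₁/P₂ ≈ 29.5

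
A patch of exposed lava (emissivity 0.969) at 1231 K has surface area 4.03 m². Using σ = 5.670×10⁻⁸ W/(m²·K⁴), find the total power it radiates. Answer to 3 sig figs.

P ≈ 5.08×10⁵ W

Area A = 4.03 m².
P = εσAT⁴ = 0.969 × 5.670×10⁻⁸ × 4.03 × (1231)⁴ = 5.08×10⁵ W.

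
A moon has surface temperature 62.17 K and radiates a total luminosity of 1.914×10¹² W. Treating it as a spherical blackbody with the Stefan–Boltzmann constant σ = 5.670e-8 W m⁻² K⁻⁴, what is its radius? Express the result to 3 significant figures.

L = 4πR²σT⁴ ⇒ R = √(L/(4πσT⁴)).
σT⁴ = 0.847045 W/m², so R = √(1.914×10¹²/(4π×0.847045)) = 4.24×10⁵ m.

R ≈ 4.24×10⁵ m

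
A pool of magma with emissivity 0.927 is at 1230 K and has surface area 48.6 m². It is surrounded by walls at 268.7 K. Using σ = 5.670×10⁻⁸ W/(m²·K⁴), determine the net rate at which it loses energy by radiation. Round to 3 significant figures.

Area A = 48.6 m².
Net radiated power P_net = εσA(T⁴ − T₀⁴) = 0.927×5.670×10⁻⁸×48.6×(1230⁴ − 268.7⁴).
T⁴ − T₀⁴ = 2.28887×10¹² − 5.21280×10⁹ = 2.28366×10¹² K⁴, so P_net = 5.83×10⁶ W.

Net loss ≈ 5.83×10⁶ W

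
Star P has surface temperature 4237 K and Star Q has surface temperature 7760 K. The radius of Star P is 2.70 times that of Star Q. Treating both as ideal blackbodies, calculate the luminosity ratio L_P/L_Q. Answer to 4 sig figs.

L_P/L_Q ≈ 0.6479

L ∝ R²T⁴, so L_P/L_Q = (R_P/R_Q)²(T_P/T_Q)⁴ = (2.70)² × (4237/7760)⁴ = 7.29 × 0.0888765 = 0.6479.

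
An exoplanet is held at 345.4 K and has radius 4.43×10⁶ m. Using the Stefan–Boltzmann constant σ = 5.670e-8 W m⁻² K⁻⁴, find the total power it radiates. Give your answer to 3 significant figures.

Surface area A = 4πR² = 4π(4.43×10⁶ m)² = 2.46614×10¹⁴ m².
P = σAT⁴ = 5.670×10⁻⁸ × 2.46614×10¹⁴ × (345.4)⁴ = 1.99×10¹⁷ W.

P ≈ 1.99×10¹⁷ W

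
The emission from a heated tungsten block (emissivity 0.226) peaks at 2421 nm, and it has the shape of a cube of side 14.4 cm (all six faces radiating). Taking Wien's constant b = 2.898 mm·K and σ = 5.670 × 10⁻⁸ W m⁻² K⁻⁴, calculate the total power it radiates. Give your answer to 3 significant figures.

Wien's law: T = b/λ_max = 2.898×10⁻³/2.421×10⁻⁶ = 1197.03 K.
Area A = 6s² = 6×(0.144 m)² = 0.124416 m².
Then P = εσAT⁴ = 0.226×5.670×10⁻⁸×0.124416×(1197.03)⁴ = 3.27×10³ W.

P ≈ 3.27×10³ W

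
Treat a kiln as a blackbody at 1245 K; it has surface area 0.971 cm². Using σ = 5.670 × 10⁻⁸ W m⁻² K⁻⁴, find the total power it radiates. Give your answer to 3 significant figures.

Area A = 0.971 cm² = 9.71×10⁻⁵ m².
P = σAT⁴ = 5.670×10⁻⁸ × 9.71×10⁻⁵ × (1245)⁴ = 13.2 W.

P ≈ 13.2 W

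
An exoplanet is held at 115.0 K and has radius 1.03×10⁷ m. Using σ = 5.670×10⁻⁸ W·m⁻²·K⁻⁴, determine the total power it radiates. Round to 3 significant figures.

P ≈ 1.32×10¹⁶ W

Surface area A = 4πR² = 4π(1.03×10⁷ m)² = 1.33317×10¹⁵ m².
P = σAT⁴ = 5.670×10⁻⁸ × 1.33317×10¹⁵ × (115.0)⁴ = 1.32×10¹⁶ W.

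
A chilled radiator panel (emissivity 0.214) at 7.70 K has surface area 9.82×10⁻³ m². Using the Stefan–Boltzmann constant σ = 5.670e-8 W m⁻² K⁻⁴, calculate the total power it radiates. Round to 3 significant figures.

Area A = 9.82×10⁻³ m².
P = εσAT⁴ = 0.214 × 5.670×10⁻⁸ × 9.82×10⁻³ × (7.70)⁴ = 4.19×10⁻⁷ W.

P ≈ 4.19×10⁻⁷ W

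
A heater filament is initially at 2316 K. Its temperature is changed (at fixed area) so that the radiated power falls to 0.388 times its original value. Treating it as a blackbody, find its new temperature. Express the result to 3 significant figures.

T₂ ≈ 1.83×10³ K

P ∝ T⁴, so T₂/T₁ = (P₂/P₁)^(1/4) = (0.388)^(1/4) = 0.789238.
T₂ = 2316 × 0.789238 = 1.83×10³ K.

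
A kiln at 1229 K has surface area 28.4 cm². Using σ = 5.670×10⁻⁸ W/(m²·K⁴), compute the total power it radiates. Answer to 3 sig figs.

Area A = 28.4 cm² = 2.84×10⁻³ m².
P = σAT⁴ = 5.670×10⁻⁸ × 2.84×10⁻³ × (1229)⁴ = 367 W.

P ≈ 367 W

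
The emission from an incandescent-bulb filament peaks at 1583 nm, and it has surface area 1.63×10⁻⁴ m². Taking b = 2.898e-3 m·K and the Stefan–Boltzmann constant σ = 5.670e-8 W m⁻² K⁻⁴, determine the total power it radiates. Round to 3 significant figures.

P ≈ 104 W

Wien's law: T = b/λ_max = 2.898×10⁻³/1.583×10⁻⁶ = 1830.70 K.
Area A = 1.63×10⁻⁴ m².
Then P = σAT⁴ = 5.670×10⁻⁸×1.63×10⁻⁴×(1830.70)⁴ = 104 W.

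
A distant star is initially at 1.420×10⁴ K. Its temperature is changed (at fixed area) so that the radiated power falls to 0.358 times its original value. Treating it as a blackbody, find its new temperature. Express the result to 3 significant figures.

P ∝ T⁴, so T₂/T₁ = (P₂/P₁)^(1/4) = (0.358)^(1/4) = 0.773519.
T₂ = 1.420×10⁴ × 0.773519 = 1.10×10⁴ K.

T₂ ≈ 1.10×10⁴ K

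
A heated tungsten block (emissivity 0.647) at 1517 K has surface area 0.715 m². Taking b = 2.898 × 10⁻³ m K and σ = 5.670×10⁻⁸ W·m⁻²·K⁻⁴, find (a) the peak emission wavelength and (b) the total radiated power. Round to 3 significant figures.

λ_max ≈ 1.91×10³ nm; P ≈ 1.39×10⁵ W

(a) λ_max = b/T = 2.898×10⁻³/1517 = 1.910×10⁻⁶ m = 1.91×10³ nm.
Area A = 0.715 m².
(b) P = εσAT⁴ = 0.647×5.670×10⁻⁸×0.715×(1517)⁴ = 1.39×10⁵ W.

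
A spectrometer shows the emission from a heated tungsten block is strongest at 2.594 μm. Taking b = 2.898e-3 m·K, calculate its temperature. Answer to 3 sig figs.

T ≈ 1.12×10³ K

Wien's law gives T = b/λ_max = (2.898×10⁻³ m·K)/(2.594×10⁻⁶ m) = 1.12×10³ K.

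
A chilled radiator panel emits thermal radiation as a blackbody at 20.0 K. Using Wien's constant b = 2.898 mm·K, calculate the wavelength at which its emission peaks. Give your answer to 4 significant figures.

Wien's displacement law: λ_max = b/T = (2.898×10⁻³ m·K)/(20.0 K) = 1.4490×10⁻⁴ m.
That is 144.9 μm, in the infrared range.

λ_max ≈ 144.9 μm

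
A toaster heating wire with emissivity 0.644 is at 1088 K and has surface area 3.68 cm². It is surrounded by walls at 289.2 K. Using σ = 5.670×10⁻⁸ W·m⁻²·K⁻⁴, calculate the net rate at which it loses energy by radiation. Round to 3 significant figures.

Net loss ≈ 18.7 W

Area A = 3.68 cm² = 3.68×10⁻⁴ m².
Net radiated power P_net = εσA(T⁴ − T₀⁴) = 0.644×5.670×10⁻⁸×3.68×10⁻⁴×(1088⁴ − 289.2⁴).
T⁴ − T₀⁴ = 1.40125×10¹² − 6.99509×10⁹ = 1.39425×10¹² K⁴, so P_net = 18.7 W.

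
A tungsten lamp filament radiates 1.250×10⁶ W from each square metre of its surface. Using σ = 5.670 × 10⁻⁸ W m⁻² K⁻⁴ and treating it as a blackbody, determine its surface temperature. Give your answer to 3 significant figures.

T ≈ 2.17×10³ K

I = σT⁴, so T = (I/σ)^(1/4) = (1.250×10⁶/(5.670×10⁻⁸))^(1/4) = 2.17×10³ K.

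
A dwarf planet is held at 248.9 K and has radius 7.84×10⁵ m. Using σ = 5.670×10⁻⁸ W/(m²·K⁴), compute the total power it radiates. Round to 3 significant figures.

P ≈ 1.68×10¹⁵ W

Surface area A = 4πR² = 4π(7.84×10⁵ m)² = 7.72400×10¹² m².
P = σAT⁴ = 5.670×10⁻⁸ × 7.72400×10¹² × (248.9)⁴ = 1.68×10¹⁵ W.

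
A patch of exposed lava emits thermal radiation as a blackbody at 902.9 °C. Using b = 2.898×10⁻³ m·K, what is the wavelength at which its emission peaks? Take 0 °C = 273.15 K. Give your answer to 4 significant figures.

T = 902.9 °C + 273.15 = 1176.05 K.
Wien's displacement law: λ_max = b/T = (2.898×10⁻³ m·K)/(1176.05 K) = 2.4642×10⁻⁶ m.
That is 2.464 μm, in the infrared range.

λ_max ≈ 2.464 μm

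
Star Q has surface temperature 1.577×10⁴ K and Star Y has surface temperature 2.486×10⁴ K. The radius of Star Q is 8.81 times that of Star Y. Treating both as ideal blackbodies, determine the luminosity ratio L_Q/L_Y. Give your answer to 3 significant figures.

L ∝ R²T⁴, so L_Q/L_Y = (R_Q/R_Y)²(T_Q/T_Y)⁴ = (8.81)² × (1.577×10⁴/2.486×10⁴)⁴ = 77.6161 × 0.161928 = 12.6.

L_Q/L_Y ≈ 12.6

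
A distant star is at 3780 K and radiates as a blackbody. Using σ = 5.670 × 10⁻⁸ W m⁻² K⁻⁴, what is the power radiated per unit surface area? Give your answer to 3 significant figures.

I ≈ 1.16×10⁷ W/m²

Stefan–Boltzmann: I = σT⁴ = 5.670×10⁻⁸ × (3780)⁴ = 1.16×10⁷ W/m².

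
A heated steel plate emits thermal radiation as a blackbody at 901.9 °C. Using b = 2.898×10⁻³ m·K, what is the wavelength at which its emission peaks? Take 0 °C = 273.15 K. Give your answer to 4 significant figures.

T = 901.9 °C + 273.15 = 1175.05 K.
Wien's displacement law: λ_max = b/T = (2.898×10⁻³ m·K)/(1175.05 K) = 2.4663×10⁻⁶ m.
That is 2.466 μm, in the infrared range.

λ_max ≈ 2.466 μm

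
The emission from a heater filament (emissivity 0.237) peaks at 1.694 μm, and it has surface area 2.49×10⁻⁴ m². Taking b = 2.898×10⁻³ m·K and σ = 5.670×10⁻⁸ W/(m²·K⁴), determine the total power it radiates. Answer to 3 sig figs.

Wien's law: T = b/λ_max = 2.898×10⁻³/1.694×10⁻⁶ = 1710.74 K.
Area A = 2.49×10⁻⁴ m².
Then P = εσAT⁴ = 0.237×5.670×10⁻⁸×2.49×10⁻⁴×(1710.74)⁴ = 28.7 W.

P ≈ 28.7 W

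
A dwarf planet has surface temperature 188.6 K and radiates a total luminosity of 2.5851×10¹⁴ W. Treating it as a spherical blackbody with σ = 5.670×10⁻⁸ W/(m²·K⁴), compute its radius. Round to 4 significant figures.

R ≈ 5.355×10⁵ m

L = 4πR²σT⁴ ⇒ R = √(L/(4πσT⁴)).
σT⁴ = 71.7381 W/m², so R = √(2.5851×10¹⁴/(4π×71.7381)) = 5.355×10⁵ m.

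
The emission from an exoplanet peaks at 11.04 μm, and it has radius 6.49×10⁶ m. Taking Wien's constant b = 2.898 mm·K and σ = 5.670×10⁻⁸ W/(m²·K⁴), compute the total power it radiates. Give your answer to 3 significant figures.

Wien's law: T = b/λ_max = 2.898×10⁻³/1.104×10⁻⁵ = 262.500 K.
Surface area A = 4πR² = 4π(6.49×10⁶ m)² = 5.29297×10¹⁴ m².
Then P = σAT⁴ = 5.670×10⁻⁸×5.29297×10¹⁴×(262.500)⁴ = 1.42×10¹⁷ W.

P ≈ 1.42×10¹⁷ W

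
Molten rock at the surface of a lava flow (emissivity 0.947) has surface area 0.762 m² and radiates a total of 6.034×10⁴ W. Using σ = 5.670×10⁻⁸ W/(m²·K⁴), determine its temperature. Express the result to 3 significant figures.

T ≈ 1.10×10³ K

Area A = 0.762 m².
P = εσAT⁴ ⇒ T = (P/(εσA))^(1/4) = (6.034×10⁴/(0.947×5.670×10⁻⁸×0.762))^(1/4) = 1.10×10³ K.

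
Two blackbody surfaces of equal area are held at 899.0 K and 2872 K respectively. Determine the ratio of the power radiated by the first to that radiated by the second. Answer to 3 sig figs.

With equal areas, P₁/P₂ = (T₁/T₂)⁴ = (899.0/2872)⁴ = 9.60×10⁻³.

P₁/P₂ ≈ 9.60×10⁻³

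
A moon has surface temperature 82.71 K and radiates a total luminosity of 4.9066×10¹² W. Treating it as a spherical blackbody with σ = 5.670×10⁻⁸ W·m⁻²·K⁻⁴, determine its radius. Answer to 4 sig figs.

L = 4πR²σT⁴ ⇒ R = √(L/(4πσT⁴)).
σT⁴ = 2.65348 W/m², so R = √(4.9066×10¹²/(4π×2.65348)) = 3.836×10⁵ m.

R ≈ 3.836×10⁵ m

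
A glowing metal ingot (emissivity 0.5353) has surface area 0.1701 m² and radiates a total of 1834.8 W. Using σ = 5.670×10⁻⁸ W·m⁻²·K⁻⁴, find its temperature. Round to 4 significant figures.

Area A = 0.1701 m².
P = εσAT⁴ ⇒ T = (P/(εσA))^(1/4) = (1834.8/(0.5353×5.670×10⁻⁸×0.1701))^(1/4) = 772.1 K.

T ≈ 772.1 K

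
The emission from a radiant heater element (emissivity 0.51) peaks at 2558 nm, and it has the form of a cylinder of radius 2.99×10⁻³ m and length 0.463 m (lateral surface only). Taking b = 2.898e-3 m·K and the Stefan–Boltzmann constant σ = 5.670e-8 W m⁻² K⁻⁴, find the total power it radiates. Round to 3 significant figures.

P ≈ 414 W

Wien's law: T = b/λ_max = 2.898×10⁻³/2.558×10⁻⁶ = 1132.92 K.
Lateral area A = 2πrL = 2π×2.99×10⁻³×0.463 = 8.69825×10⁻³ m².
Then P = εσAT⁴ = 0.51×5.670×10⁻⁸×8.69825×10⁻³×(1132.92)⁴ = 414 W.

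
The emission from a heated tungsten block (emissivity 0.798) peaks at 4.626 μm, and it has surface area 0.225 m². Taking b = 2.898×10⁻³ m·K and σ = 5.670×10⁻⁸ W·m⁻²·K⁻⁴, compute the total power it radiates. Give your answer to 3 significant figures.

Wien's law: T = b/λ_max = 2.898×10⁻³/4.626×10⁻⁶ = 626.459 K.
Area A = 0.225 m².
Then P = εσAT⁴ = 0.798×5.670×10⁻⁸×0.225×(626.459)⁴ = 1.57×10³ W.

P ≈ 1.57×10³ W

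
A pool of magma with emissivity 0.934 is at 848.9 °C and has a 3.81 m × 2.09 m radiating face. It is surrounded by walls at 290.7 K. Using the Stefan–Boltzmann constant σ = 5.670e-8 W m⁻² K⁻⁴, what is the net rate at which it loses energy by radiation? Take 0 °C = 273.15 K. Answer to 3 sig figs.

Net loss ≈ 6.65×10⁵ W

T = 848.9 °C + 273.15 = 1122.05 K.
Area A = 3.81 × 2.09 = 7.9629 m².
Net radiated power P_net = εσA(T⁴ − T₀⁴) = 0.934×5.670×10⁻⁸×7.9629×(1122.05⁴ − 290.7⁴).
T⁴ − T₀⁴ = 1.58507×10¹² − 7.14135×10⁹ = 1.57793×10¹² K⁴, so P_net = 6.65×10⁵ W.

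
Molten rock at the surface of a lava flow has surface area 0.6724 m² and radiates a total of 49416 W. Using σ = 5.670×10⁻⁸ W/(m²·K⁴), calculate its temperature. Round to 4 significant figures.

Area A = 0.6724 m².
P = σAT⁴ ⇒ T = (P/(σA))^(1/4) = (49416/(5.670×10⁻⁸×0.6724))^(1/4) = 1067 K.

T ≈ 1067 K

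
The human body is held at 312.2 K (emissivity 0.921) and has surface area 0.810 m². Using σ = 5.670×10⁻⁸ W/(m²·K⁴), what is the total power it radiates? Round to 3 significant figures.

Area A = 0.810 m².
P = εσAT⁴ = 0.921 × 5.670×10⁻⁸ × 0.810 × (312.2)⁴ = 402 W.

P ≈ 402 W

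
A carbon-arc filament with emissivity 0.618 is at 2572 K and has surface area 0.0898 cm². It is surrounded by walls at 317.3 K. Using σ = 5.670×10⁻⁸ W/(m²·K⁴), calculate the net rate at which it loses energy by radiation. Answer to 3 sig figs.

Area A = 0.0898 cm² = 8.98×10⁻⁶ m².
Net radiated power P_net = εσA(T⁴ − T₀⁴) = 0.618×5.670×10⁻⁸×8.98×10⁻⁶×(2572⁴ − 317.3⁴).
T⁴ − T₀⁴ = 4.37607×10¹³ − 1.01363×10¹⁰ = 4.37506×10¹³ K⁴, so P_net = 13.8 W.

Net loss ≈ 13.8 W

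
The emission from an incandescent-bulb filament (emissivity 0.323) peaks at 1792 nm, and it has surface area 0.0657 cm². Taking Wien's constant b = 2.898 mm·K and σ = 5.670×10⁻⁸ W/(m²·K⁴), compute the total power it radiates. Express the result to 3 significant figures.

Wien's law: T = b/λ_max = 2.898×10⁻³/1.792×10⁻⁶ = 1617.19 K.
Area A = 0.0657 cm² = 6.57×10⁻⁶ m².
Then P = εσAT⁴ = 0.323×5.670×10⁻⁸×6.57×10⁻⁶×(1617.19)⁴ = 0.823 W.

P ≈ 0.823 W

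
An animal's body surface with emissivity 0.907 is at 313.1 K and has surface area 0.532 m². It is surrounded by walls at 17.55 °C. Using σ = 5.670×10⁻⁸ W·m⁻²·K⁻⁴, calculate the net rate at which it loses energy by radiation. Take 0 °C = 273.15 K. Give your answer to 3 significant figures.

Net loss ≈ 67.5 W

Surroundings: T = 17.55 °C + 273.15 = 290.70 K.
Area A = 0.532 m².
Net radiated power P_net = εσA(T⁴ − T₀⁴) = 0.907×5.670×10⁻⁸×0.532×(313.1⁴ − 290.70⁴).
T⁴ − T₀⁴ = 9.61020×10⁹ − 7.14135×10⁹ = 2.46885×10⁹ K⁴, so P_net = 67.5 W.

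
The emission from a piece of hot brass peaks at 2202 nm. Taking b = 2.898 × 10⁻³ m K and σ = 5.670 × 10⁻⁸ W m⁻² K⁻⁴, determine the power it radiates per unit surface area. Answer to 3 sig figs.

I ≈ 1.70×10⁵ W/m²

Wien's law: T = b/λ_max = 2.898×10⁻³/2.202×10⁻⁶ = 1316.08 K.
Then I = σT⁴ = 5.670×10⁻⁸×(1316.08)⁴ = 1.70×10⁵ W/m².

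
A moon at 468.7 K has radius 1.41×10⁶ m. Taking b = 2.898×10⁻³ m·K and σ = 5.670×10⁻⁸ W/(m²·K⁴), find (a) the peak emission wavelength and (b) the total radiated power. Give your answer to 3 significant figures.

(a) λ_max = b/T = 2.898×10⁻³/468.7 = 6.183×10⁻⁶ m = 6.18 μm.
Surface area A = 4πR² = 4π(1.41×10⁶ m)² = 2.49832×10¹³ m².
(b) P = σAT⁴ = 5.670×10⁻⁸×2.49832×10¹³×(468.7)⁴ = 6.84×10¹⁶ W.

λ_max ≈ 6.18 μm; P ≈ 6.84×10¹⁶ W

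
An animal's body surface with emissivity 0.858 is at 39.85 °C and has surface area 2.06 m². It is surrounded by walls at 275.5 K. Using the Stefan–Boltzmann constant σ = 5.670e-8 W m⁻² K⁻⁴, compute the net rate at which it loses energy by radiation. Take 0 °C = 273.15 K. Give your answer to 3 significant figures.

T = 39.85 °C + 273.15 = 313.00 K.
Area A = 2.06 m².
Net radiated power P_net = εσA(T⁴ − T₀⁴) = 0.858×5.670×10⁻⁸×2.06×(313.00⁴ − 275.5⁴).
T⁴ − T₀⁴ = 9.59792×10⁹ − 5.76085×10⁹ = 3.83707×10⁹ K⁴, so P_net = 385 W.

Net loss ≈ 385 W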